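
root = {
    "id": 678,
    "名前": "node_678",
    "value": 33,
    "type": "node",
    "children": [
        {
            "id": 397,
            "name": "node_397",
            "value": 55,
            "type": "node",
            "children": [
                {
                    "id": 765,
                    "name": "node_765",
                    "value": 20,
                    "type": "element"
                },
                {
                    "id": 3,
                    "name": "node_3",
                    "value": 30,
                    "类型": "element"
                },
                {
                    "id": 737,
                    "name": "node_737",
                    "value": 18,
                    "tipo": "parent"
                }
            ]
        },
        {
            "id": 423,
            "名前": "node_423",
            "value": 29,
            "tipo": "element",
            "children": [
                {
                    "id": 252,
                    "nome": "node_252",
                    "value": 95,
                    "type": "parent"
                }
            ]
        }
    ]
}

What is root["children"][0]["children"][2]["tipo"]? "parent"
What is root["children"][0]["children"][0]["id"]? 765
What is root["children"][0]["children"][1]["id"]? 3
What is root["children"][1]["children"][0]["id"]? 252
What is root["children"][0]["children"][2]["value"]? 18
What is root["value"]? 33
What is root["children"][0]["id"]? 397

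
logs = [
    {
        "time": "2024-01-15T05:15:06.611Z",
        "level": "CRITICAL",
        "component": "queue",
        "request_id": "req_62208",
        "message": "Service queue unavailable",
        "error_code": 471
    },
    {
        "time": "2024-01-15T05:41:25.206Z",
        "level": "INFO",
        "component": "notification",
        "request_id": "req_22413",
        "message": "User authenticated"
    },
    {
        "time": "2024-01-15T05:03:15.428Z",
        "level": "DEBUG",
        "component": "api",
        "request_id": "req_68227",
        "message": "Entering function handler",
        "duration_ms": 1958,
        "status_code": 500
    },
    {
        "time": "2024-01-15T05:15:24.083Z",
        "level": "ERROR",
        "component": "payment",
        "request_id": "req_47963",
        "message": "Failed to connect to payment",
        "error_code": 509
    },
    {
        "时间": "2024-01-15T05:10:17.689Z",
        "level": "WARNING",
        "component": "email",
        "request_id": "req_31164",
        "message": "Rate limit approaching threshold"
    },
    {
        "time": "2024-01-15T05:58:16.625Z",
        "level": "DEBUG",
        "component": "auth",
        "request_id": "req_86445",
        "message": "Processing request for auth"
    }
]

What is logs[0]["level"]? "CRITICAL"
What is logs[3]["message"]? "Failed to connect to payment"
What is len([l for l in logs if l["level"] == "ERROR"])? 1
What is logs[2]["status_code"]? 500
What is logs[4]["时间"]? "2024-01-15T05:10:17.689Z"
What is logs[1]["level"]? "INFO"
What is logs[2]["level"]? "DEBUG"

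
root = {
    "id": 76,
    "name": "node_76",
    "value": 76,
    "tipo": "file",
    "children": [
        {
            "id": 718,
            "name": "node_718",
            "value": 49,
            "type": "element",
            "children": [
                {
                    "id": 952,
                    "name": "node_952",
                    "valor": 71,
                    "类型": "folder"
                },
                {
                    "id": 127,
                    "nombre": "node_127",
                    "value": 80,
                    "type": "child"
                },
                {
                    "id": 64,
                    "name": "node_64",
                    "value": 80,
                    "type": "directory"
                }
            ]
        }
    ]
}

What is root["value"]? 76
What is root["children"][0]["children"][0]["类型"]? "folder"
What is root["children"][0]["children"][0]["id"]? 952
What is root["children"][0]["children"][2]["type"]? "directory"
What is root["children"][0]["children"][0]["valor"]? 71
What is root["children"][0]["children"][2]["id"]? 64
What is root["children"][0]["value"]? 49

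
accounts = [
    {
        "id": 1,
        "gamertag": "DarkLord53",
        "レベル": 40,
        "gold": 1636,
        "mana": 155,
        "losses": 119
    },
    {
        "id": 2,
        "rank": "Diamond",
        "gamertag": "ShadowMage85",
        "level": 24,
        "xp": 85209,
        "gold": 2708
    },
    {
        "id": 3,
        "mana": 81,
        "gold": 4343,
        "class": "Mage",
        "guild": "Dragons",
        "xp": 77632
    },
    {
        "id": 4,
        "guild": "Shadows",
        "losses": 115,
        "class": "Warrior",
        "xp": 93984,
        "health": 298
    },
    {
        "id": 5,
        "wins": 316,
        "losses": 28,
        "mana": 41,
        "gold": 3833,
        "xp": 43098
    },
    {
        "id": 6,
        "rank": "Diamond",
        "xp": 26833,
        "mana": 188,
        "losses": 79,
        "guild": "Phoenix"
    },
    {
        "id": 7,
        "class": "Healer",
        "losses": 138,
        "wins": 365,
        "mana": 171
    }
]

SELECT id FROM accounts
[1, 2, 3, 4, 5, 6, 7]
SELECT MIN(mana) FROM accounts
41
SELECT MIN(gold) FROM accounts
1636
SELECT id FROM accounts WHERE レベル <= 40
[1]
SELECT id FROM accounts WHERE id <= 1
[1]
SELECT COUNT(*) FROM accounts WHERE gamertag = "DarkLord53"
1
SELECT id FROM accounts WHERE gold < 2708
[1]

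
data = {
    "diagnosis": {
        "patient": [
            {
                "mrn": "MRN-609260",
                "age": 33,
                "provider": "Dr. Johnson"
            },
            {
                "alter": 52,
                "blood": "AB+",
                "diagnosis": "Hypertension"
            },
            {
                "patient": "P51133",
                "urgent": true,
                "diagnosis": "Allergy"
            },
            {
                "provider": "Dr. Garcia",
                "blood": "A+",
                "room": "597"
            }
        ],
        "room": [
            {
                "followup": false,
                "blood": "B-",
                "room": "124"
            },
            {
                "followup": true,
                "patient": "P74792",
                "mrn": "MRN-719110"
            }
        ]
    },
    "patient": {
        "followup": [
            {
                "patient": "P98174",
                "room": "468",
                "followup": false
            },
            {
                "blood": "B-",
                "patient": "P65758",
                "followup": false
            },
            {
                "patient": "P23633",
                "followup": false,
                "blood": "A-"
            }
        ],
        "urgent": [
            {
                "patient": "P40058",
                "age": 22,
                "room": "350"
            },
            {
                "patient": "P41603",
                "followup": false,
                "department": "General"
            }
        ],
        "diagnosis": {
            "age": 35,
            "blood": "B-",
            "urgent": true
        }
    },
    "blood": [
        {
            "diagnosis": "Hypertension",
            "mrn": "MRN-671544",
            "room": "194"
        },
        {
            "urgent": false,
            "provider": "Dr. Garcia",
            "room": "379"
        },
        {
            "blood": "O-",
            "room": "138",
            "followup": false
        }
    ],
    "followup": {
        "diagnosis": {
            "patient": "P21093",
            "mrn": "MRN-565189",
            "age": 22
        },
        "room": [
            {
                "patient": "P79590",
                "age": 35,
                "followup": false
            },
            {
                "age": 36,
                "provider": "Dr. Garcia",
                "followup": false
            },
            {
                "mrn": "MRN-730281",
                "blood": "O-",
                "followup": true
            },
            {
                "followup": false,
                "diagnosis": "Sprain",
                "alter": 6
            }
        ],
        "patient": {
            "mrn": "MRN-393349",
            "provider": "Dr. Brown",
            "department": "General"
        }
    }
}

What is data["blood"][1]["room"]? "379"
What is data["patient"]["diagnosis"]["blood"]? "B-"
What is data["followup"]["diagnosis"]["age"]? 22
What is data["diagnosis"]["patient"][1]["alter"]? 52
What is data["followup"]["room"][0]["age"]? 35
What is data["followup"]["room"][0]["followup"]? False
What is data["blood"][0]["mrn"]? "MRN-671544"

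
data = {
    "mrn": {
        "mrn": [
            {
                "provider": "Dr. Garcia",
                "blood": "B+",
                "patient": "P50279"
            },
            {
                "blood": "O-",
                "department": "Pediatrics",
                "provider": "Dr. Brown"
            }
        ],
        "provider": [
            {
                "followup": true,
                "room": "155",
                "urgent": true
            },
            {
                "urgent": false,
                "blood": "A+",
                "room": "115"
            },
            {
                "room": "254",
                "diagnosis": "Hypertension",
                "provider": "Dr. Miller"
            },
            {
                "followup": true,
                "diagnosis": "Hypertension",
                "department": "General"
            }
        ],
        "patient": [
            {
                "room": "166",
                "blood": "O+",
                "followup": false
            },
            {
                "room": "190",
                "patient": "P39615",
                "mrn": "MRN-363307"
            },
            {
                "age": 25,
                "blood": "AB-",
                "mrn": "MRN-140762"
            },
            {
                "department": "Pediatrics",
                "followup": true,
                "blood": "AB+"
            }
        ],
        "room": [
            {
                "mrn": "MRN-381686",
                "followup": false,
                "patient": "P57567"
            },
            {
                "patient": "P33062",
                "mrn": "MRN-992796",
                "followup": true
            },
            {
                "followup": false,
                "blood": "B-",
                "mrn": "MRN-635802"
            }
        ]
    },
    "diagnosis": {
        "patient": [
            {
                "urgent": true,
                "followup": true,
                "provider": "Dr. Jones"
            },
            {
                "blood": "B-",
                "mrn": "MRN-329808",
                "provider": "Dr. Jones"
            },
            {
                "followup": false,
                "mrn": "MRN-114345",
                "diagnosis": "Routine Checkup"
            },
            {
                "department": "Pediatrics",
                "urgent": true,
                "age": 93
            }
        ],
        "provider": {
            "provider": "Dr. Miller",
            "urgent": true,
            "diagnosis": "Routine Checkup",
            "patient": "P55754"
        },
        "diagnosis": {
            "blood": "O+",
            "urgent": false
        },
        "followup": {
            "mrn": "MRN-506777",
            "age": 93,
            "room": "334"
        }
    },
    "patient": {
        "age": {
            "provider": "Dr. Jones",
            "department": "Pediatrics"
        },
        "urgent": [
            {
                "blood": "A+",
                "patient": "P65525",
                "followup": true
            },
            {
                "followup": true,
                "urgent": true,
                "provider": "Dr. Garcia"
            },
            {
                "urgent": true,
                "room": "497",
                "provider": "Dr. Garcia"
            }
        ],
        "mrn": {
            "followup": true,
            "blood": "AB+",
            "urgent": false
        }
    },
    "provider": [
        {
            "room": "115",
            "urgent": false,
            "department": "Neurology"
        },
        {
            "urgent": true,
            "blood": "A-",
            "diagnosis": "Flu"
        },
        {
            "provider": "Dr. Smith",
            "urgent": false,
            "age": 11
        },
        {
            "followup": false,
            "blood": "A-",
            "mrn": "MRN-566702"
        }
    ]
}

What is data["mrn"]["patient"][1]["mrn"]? "MRN-363307"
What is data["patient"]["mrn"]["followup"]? True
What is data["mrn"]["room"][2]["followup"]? False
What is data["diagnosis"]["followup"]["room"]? "334"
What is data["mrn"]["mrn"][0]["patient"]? "P50279"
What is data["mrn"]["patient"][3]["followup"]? True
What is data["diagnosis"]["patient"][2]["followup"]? False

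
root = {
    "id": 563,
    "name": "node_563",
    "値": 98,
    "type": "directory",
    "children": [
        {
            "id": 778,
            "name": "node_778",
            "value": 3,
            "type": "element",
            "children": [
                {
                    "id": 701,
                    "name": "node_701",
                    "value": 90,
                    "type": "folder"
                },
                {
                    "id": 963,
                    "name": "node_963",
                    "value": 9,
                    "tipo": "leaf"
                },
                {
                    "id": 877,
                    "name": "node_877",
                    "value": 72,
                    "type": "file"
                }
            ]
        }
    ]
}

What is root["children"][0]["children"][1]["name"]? "node_963"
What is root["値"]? 98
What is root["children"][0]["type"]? "element"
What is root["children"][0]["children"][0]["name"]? "node_701"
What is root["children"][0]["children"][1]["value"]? 9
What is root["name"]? "node_563"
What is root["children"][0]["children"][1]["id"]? 963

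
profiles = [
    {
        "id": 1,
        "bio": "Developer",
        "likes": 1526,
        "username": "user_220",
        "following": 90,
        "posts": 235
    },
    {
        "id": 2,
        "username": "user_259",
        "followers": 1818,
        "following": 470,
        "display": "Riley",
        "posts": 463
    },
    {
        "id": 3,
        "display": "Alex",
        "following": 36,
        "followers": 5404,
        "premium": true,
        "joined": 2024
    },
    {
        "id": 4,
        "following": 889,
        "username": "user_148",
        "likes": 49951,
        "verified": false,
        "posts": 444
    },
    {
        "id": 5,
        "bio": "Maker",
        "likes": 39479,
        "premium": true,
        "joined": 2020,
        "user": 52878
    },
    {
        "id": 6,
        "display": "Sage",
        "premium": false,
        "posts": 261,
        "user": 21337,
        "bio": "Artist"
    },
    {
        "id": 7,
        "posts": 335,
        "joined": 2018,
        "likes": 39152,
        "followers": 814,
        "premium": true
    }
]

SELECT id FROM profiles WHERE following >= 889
[4]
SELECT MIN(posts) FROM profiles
235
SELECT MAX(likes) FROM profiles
49951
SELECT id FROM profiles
[1, 2, 3, 4, 5, 6, 7]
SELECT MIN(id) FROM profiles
1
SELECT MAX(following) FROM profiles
889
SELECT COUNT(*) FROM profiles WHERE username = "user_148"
1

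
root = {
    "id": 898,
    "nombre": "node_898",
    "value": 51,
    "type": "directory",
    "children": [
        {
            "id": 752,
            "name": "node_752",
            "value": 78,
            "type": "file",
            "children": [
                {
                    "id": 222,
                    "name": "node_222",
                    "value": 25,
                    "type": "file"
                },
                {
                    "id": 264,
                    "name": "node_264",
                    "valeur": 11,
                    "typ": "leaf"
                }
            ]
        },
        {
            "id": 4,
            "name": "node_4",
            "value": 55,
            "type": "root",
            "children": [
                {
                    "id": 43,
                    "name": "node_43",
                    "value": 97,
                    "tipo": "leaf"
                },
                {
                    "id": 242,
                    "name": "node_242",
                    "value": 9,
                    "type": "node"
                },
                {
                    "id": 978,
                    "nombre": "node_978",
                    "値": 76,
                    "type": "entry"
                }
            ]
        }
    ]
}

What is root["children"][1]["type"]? "root"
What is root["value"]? 51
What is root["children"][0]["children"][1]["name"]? "node_264"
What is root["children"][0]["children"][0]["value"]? 25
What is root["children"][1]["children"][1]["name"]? "node_242"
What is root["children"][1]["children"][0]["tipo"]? "leaf"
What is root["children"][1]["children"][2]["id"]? 978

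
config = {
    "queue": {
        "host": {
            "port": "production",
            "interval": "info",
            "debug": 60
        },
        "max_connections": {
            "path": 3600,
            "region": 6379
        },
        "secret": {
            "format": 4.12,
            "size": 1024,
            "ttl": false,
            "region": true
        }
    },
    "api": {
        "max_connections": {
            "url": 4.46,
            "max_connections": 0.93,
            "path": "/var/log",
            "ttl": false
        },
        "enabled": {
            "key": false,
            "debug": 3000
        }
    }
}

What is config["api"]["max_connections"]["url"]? 4.46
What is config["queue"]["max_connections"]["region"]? 6379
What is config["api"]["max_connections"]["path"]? "/var/log"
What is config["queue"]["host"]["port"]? "production"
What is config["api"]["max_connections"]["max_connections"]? 0.93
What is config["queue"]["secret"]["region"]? True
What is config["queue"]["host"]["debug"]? 60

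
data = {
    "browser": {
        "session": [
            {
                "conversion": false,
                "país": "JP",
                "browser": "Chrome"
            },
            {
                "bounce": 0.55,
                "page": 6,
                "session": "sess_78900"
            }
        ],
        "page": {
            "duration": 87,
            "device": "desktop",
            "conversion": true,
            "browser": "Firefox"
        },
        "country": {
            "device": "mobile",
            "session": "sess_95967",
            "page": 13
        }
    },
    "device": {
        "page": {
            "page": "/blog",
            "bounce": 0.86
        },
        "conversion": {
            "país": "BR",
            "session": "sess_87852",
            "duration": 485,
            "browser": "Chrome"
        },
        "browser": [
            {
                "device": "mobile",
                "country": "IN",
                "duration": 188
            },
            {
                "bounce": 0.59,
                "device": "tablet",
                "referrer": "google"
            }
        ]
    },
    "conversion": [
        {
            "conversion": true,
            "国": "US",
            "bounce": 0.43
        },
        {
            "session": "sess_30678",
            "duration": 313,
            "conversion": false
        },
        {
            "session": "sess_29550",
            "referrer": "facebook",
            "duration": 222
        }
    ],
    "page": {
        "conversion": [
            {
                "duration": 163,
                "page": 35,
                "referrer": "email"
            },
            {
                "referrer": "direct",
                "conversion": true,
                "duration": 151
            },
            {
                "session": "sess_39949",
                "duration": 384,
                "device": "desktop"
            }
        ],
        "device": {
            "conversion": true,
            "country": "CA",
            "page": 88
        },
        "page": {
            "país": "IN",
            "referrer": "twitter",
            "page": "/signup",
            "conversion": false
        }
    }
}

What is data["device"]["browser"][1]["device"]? "tablet"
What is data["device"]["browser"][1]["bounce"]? 0.59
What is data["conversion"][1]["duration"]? 313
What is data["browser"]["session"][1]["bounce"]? 0.55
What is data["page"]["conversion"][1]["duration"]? 151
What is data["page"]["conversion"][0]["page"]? 35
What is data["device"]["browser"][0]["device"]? "mobile"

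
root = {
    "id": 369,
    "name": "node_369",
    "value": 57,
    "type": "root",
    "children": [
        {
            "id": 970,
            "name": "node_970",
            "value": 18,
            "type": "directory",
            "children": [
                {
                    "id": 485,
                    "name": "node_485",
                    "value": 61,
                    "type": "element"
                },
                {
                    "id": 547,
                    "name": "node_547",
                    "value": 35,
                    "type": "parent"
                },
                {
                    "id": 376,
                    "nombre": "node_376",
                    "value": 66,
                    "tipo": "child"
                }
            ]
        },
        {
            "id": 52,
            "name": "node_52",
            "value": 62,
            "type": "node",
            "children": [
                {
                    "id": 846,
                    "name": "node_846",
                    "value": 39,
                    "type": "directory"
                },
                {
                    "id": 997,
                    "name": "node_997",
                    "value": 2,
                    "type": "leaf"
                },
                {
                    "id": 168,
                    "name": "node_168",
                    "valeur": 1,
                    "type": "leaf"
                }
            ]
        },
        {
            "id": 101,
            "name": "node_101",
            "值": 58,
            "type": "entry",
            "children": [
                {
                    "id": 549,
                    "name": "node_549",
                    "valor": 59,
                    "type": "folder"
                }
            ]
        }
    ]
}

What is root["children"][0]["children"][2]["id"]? 376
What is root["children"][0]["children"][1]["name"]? "node_547"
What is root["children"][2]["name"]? "node_101"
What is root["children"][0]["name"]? "node_970"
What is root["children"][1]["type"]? "node"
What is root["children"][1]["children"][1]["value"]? 2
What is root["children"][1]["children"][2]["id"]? 168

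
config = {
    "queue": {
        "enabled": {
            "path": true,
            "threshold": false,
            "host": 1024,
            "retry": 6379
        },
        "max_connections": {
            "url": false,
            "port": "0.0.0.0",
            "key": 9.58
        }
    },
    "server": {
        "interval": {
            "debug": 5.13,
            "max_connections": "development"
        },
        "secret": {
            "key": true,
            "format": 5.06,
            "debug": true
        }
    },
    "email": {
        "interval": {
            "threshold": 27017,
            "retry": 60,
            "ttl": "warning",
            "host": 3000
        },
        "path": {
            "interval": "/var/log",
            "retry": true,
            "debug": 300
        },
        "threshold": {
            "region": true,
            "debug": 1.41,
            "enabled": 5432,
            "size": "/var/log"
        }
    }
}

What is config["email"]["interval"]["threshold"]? 27017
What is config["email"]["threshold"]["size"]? "/var/log"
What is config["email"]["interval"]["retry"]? 60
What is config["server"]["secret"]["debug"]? True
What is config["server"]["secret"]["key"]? True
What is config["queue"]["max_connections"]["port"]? "0.0.0.0"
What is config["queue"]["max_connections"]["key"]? 9.58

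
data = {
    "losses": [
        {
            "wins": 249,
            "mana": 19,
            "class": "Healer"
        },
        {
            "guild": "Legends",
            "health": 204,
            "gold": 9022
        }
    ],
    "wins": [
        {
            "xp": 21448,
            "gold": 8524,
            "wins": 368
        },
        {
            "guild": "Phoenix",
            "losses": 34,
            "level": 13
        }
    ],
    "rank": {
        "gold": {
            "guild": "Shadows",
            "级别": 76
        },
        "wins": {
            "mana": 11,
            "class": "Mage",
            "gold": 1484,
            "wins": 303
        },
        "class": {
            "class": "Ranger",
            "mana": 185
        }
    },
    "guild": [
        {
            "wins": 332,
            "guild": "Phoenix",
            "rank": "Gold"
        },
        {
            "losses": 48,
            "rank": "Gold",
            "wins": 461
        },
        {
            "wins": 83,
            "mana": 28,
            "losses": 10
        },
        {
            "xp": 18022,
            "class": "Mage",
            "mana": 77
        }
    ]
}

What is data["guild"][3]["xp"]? 18022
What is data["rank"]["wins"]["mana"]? 11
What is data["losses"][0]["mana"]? 19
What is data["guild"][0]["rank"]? "Gold"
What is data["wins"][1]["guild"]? "Phoenix"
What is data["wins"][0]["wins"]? 368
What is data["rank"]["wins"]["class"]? "Mage"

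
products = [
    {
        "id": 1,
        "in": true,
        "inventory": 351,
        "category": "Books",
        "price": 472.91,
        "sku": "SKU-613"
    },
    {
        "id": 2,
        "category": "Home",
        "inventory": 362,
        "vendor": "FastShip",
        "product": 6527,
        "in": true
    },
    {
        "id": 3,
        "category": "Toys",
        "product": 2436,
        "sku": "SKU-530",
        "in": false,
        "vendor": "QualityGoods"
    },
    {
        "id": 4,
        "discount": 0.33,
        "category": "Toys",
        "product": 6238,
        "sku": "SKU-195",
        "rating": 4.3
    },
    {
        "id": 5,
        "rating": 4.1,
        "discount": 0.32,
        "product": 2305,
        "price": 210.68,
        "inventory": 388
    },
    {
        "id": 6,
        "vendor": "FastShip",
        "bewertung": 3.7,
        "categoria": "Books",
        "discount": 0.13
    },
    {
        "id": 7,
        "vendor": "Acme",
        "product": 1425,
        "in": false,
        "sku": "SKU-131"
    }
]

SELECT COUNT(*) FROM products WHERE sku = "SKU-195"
1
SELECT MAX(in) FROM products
True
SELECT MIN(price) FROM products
210.68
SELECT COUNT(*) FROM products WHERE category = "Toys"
2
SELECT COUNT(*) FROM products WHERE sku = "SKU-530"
1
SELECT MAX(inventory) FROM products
388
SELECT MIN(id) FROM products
1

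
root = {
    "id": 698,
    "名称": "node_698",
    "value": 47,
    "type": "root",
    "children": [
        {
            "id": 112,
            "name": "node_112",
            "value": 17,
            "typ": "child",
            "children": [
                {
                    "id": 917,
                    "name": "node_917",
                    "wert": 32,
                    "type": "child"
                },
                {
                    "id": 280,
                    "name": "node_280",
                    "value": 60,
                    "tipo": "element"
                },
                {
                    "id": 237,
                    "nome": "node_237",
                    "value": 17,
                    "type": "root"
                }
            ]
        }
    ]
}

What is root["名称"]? "node_698"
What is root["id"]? 698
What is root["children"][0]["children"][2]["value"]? 17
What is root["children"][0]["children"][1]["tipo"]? "element"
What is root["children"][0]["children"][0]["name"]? "node_917"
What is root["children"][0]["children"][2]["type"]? "root"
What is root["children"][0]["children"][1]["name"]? "node_280"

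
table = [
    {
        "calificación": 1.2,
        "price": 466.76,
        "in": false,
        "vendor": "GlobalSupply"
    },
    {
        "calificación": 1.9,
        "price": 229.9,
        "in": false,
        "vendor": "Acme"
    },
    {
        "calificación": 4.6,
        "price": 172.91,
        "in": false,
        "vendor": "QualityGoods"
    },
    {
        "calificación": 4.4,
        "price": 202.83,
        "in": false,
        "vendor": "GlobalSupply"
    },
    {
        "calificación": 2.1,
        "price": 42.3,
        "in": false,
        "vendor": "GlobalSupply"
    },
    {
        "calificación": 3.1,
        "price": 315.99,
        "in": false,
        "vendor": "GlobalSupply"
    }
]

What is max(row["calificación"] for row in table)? 4.6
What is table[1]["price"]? 229.9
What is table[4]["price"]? 42.3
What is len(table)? 6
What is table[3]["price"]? 202.83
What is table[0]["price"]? 466.76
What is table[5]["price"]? 315.99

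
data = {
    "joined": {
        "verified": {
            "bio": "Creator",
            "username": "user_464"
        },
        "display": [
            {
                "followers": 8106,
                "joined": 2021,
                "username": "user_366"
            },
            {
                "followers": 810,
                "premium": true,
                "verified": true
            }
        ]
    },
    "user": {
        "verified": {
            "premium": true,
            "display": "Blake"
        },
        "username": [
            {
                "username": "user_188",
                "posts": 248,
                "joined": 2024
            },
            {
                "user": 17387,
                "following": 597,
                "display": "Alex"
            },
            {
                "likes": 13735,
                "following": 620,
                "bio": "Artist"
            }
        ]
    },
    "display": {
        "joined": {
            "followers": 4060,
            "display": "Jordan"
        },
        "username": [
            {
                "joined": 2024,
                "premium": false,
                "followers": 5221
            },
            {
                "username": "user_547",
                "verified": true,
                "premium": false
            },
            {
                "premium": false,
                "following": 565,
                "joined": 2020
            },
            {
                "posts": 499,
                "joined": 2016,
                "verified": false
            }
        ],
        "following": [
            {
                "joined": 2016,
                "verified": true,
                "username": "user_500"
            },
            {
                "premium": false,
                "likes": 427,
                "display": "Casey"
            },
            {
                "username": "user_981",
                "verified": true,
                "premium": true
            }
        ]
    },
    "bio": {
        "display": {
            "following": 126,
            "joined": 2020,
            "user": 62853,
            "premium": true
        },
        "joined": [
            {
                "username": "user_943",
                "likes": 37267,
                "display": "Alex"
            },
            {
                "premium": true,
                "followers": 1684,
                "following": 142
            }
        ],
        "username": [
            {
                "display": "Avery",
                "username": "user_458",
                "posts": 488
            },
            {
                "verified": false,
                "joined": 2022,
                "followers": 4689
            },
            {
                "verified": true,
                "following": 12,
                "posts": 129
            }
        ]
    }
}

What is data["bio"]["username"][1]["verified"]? False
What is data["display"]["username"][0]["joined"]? 2024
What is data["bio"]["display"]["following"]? 126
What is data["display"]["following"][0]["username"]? "user_500"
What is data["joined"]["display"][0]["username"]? "user_366"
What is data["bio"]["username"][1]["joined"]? 2022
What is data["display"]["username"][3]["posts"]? 499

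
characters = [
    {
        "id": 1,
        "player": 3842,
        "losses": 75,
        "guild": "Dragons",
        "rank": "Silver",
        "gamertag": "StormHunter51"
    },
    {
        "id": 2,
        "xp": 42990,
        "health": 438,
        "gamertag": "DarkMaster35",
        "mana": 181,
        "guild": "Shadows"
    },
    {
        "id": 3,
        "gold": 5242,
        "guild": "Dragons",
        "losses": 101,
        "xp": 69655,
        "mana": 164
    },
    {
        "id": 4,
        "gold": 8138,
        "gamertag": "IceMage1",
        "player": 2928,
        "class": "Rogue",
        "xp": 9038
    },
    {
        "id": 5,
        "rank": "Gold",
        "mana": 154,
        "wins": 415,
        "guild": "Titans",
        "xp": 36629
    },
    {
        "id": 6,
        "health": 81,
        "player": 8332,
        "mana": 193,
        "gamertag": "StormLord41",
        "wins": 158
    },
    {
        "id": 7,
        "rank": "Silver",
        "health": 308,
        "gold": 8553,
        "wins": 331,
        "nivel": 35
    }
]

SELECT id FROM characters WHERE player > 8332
[]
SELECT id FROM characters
[1, 2, 3, 4, 5, 6, 7]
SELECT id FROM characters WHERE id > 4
[5, 6, 7]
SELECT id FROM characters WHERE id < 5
[1, 2, 3, 4]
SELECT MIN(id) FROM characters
1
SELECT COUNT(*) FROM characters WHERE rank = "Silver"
2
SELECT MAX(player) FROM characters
8332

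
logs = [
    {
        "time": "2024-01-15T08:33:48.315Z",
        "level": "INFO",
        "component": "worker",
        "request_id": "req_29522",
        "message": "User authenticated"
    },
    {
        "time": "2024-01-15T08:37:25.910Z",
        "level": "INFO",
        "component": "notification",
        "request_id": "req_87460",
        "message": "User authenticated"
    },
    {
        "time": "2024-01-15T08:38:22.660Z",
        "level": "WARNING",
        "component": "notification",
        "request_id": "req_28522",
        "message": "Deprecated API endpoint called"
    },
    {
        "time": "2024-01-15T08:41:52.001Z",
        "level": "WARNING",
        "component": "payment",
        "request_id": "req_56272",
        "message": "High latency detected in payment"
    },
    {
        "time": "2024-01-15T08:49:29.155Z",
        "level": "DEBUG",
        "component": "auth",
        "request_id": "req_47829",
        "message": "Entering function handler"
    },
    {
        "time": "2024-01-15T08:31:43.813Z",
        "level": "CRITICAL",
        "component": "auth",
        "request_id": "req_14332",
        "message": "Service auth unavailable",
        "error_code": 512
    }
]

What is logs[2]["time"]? "2024-01-15T08:38:22.660Z"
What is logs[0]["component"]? "worker"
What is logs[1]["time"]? "2024-01-15T08:37:25.910Z"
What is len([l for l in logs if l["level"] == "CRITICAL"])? 1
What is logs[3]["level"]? "WARNING"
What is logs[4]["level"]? "DEBUG"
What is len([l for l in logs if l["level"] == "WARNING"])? 2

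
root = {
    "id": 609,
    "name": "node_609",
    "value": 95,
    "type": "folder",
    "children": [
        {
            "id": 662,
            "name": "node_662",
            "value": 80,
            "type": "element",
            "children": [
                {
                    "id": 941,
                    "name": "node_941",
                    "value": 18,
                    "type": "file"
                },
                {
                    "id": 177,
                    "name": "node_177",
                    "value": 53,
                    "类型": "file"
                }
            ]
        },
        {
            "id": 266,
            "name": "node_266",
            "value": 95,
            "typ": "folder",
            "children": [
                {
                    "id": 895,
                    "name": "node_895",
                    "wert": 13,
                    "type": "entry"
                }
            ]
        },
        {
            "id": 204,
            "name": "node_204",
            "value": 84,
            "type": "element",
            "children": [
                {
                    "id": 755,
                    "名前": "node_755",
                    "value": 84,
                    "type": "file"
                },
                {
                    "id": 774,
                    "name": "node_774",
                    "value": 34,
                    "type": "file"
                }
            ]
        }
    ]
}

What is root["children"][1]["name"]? "node_266"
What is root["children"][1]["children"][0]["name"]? "node_895"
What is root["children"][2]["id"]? 204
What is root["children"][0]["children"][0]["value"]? 18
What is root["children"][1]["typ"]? "folder"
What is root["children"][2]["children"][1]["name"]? "node_774"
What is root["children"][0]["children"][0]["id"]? 941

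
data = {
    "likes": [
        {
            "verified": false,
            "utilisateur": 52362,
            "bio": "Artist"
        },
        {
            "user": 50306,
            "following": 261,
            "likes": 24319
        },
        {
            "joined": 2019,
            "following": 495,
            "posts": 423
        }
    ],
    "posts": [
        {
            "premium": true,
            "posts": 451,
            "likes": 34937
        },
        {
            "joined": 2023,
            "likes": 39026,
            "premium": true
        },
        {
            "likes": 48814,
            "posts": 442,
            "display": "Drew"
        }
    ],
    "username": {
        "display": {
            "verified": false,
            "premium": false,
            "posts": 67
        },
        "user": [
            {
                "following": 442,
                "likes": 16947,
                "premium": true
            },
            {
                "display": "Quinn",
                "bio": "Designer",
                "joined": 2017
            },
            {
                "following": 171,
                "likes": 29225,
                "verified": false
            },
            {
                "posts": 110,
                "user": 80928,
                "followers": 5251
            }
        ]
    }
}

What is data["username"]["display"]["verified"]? False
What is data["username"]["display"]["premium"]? False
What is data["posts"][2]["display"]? "Drew"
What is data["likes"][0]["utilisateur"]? 52362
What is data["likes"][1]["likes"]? 24319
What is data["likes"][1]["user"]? 50306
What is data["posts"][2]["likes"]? 48814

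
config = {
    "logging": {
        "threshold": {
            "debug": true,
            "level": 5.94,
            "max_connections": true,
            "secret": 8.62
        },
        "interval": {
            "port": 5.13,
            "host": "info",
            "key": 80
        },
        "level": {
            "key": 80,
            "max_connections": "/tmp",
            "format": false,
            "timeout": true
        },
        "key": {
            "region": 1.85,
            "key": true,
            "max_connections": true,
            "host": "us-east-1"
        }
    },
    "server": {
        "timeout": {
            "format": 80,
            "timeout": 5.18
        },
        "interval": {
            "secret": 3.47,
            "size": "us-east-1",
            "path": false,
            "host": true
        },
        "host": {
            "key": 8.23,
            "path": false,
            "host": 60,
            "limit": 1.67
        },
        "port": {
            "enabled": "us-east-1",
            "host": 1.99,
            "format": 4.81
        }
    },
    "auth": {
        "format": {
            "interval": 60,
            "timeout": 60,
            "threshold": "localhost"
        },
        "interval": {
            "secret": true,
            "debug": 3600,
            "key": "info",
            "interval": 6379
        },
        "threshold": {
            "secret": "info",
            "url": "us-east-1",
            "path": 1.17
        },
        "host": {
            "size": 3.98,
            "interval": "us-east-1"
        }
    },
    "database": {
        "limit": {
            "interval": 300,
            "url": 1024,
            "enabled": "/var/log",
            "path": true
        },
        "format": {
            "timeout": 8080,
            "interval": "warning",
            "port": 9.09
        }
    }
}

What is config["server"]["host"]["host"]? 60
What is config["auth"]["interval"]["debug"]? 3600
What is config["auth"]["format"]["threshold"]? "localhost"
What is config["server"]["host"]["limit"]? 1.67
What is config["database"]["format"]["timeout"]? 8080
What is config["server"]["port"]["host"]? 1.99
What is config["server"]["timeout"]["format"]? 80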